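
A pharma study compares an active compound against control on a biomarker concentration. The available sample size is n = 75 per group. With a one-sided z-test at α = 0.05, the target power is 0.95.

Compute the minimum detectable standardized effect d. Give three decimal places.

Required noncentrality: δ = z_{0.05} + z_{0.05} = 1.645 + 1.645 = 3.290.
δ = d·√(n/2) ⇒ d = δ/√(n/2) = 3.290/√(75/2) = 0.5372.

d ≈ 0.537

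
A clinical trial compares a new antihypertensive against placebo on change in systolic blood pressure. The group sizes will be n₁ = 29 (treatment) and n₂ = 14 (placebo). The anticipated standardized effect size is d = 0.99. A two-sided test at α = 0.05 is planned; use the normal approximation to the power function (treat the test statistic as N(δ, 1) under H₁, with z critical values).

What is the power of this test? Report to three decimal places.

Power ≈ 0.860

Noncentrality parameter: δ = d / √(1/n₁ + 1/n₂) = 0.99 / √(1/29 + 1/14) = 3.0420
Critical value for a two-sided test at α = 0.05: z_{α/2} = 1.960.
Power = Φ(δ − 1.960) + Φ(−δ − 1.960) = Φ(1.082) + Φ(-5.002) = 0.8604 + 0.0000 = 0.8604.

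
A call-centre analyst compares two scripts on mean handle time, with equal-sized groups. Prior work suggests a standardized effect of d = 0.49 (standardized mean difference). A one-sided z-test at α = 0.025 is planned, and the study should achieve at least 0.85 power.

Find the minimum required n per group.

n = 75 per group

For power 0.85 need Φ(δ − z_{0.025}) = 0.85, so δ = z_{0.025} + z_{0.15} = 1.960 + 1.036 = 2.996.
δ = d·√(n/2) ⇒ n = 2(δ/d)² = 2 × (2.996 / 0.49)² = 74.79.
Round up to the next whole unit.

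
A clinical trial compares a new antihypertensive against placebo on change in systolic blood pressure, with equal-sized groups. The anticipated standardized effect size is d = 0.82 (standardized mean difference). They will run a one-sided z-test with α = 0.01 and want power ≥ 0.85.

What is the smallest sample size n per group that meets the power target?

n = 34 per group

Set Φ(δ − 2.326) = 0.85; then δ − 2.326 = Φ⁻¹(0.85) = 1.036, giving δ = 3.363.
δ = d·√(n/2) ⇒ n = 2(δ/d)² = 2 × (3.363 / 0.82)² = 33.64.
Round up to the next whole unit.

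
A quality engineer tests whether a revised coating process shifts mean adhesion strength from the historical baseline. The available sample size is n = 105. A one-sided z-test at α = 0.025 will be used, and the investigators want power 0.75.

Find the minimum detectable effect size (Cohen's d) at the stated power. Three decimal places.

d ≈ 0.257

Required noncentrality: δ = z_{0.025} + z_{0.25} = 1.960 + 0.674 = 2.634.
δ = d·√n ⇒ d = δ/√n = 2.634/√105 = 0.2571.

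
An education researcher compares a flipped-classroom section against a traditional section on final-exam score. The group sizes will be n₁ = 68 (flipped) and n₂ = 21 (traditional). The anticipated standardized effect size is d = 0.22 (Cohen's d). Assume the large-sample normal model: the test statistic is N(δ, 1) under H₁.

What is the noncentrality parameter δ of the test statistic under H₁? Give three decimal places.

δ = d / √(1/n₁ + 1/n₂) = 0.22 / √(1/68 + 1/21) = 0.8812

δ ≈ 0.881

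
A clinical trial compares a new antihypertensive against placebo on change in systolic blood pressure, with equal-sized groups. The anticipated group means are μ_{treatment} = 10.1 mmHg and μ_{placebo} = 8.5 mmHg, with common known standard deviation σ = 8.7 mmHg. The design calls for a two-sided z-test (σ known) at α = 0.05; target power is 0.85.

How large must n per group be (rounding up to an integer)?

Standardized effect: d = |μ_{treatment} − μ_{placebo}| / σ = |10.1 − 8.5| / 8.7 = 0.1839
For power 0.85 need Φ(δ − z_{0.025}) = 0.85, so δ = z_{0.025} + z_{0.15} = 1.960 + 1.036 = 2.996.
(For δ > 0 the lower-tail rejection region contributes negligibly to power, so the one-term inversion is standard.)
δ = d·√(n/2) ⇒ n = 2(δ/d)² = 2 × (2.996 / 0.1839)² = 530.92.
Rounding up, n = 531 per group.

n = 531 per group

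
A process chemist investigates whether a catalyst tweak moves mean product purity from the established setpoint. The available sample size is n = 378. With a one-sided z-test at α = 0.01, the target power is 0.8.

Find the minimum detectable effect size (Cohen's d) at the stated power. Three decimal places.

d ≈ 0.163

Required noncentrality: δ = z_{0.01} + z_{0.20} = 2.326 + 0.842 = 3.168.
δ = d·√n ⇒ d = δ/√n = 3.168/√378 = 0.1629.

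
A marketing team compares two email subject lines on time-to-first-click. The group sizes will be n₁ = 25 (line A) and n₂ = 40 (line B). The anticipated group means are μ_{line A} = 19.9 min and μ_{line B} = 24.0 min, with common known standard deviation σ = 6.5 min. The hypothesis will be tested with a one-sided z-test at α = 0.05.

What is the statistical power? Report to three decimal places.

Standardized effect: d = |μ_{line A} − μ_{line B}| / σ = |19.9 − 24.0| / 6.5 = 0.6308
Noncentrality parameter: δ = d / √(1/n₁ + 1/n₂) = 0.6308 / √(1/25 + 1/40) = 2.4741
One-sided α = 0.05 → critical value z_{0.05} = 1.645.
Power = Φ(δ − 1.645) = Φ(0.829) = 0.7965.

Power ≈ 0.797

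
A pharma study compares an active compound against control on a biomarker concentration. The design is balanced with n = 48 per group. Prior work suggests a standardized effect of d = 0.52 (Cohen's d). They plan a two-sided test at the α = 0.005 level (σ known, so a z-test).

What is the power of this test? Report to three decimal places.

Power ≈ 0.398

Noncentrality parameter: δ = d·√(n/2) = 0.52 × √(48/2) = 2.5475
Two-sided α = 0.005 → critical value z_{0.0025} = 2.807.
Power = Φ(δ − 2.807) + Φ(−δ − 2.807) = Φ(-0.260) + Φ(-5.355) = 0.3976 + 0.0000 = 0.3976.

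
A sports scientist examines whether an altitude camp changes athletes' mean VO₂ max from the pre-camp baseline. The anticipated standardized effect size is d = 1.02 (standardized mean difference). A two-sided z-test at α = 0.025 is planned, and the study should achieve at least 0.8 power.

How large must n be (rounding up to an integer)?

n = 10

For power 0.8 need Φ(δ − z_{0.0125}) = 0.8, so δ = z_{0.0125} + z_{0.20} = 2.241 + 0.842 = 3.083.
(Ignoring the negligible lower-tail rejection probability gives the usual closed-form inversion.)
δ = d·√n ⇒ n = (δ/d)² = (3.083 / 1.02)² = 9.14.
Round up to the next whole unit.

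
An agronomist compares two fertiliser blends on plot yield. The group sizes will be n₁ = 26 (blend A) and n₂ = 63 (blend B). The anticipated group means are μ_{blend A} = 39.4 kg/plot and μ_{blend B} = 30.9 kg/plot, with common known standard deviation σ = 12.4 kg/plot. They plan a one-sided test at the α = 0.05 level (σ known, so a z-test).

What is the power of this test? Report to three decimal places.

Power ≈ 0.902

Standardized effect: d = |μ_{blend A} − μ_{blend B}| / σ = |39.4 − 30.9| / 12.4 = 0.6855
Noncentrality parameter: δ = d / √(1/n₁ + 1/n₂) = 0.6855 / √(1/26 + 1/63) = 2.9408
One-sided α = 0.05 → critical value z_{0.05} = 1.645.
Power = Φ(δ − 1.645) = Φ(1.296) = 0.9025.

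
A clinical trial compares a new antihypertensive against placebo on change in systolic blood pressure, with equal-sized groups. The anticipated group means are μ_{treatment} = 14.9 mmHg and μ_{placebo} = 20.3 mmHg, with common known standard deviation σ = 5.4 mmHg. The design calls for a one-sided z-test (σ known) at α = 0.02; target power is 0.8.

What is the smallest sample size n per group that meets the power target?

Standardized effect: d = |μ_{treatment} − μ_{placebo}| / σ = |14.9 − 20.3| / 5.4 = 1.0000
Set Φ(δ − 2.054) = 0.8; then δ − 2.054 = Φ⁻¹(0.8) = 0.842, giving δ = 2.895.
δ = d·√(n/2) ⇒ n = 2(δ/d)² = 2 × (2.895 / 1.0000)² = 16.77.
Rounding up, n = 17 per group.

n = 17 per group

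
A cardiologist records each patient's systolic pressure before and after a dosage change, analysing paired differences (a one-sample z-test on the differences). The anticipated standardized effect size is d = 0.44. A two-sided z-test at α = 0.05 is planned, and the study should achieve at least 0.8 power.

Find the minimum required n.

n = 41

Set Φ(δ − 1.960) = 0.8; then δ − 1.960 = Φ⁻¹(0.8) = 0.842, giving δ = 2.802.
(Ignoring the negligible lower-tail rejection probability gives the usual closed-form inversion.)
δ = d·√n ⇒ n = (δ/d)² = (2.802 / 0.44)² = 40.54.
Rounding up, n = 41.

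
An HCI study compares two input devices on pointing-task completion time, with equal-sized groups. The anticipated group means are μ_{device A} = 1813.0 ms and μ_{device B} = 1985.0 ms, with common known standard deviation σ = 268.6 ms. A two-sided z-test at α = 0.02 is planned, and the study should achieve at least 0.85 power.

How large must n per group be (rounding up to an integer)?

Standardized effect: d = |μ_{device A} − μ_{device B}| / σ = |1813.0 − 1985.0| / 268.6 = 0.6404
For power 0.85 need Φ(δ − z_{0.01}) = 0.85, so δ = z_{0.01} + z_{0.15} = 2.326 + 1.036 = 3.363.
(The Φ(−δ − z_{α/2}) term is vanishingly small for δ > 0 and is dropped in the standard sample-size formula.)
δ = d·√(n/2) ⇒ n = 2(δ/d)² = 2 × (3.363 / 0.6404)² = 55.15.
Round up to the next whole unit.

n = 56 per group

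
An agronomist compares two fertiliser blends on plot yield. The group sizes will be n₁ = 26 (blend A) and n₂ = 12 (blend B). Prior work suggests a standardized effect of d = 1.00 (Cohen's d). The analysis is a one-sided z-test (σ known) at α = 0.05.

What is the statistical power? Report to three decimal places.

Power ≈ 0.889

Noncentrality parameter: δ = d / √(1/n₁ + 1/n₂) = 1.00 / √(1/26 + 1/12) = 2.8654
One-sided α = 0.05 → critical value z_{0.05} = 1.645.
Power = Φ(δ − 1.645) = Φ(1.221) = 0.8889.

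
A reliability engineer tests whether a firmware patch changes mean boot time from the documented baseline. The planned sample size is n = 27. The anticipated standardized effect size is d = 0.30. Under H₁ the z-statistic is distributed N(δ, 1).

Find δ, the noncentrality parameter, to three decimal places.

δ = d·√n = 0.30 × √27 = 1.5588

δ ≈ 1.559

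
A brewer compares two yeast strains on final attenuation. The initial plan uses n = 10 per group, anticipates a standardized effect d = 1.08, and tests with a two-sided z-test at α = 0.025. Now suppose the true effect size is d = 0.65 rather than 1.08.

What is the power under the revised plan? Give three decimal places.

With d = 0.65: δ = d·√(n/2) = 0.65 × √(10/2) = 1.4534. Critical value z_{0.0125} = 2.241.
Revised power = Φ(δ − 2.241) + Φ(−δ − 2.241) = Φ(-0.788) + Φ(-3.695) = 0.2154 + 0.0001 = 0.2155.

Power ≈ 0.215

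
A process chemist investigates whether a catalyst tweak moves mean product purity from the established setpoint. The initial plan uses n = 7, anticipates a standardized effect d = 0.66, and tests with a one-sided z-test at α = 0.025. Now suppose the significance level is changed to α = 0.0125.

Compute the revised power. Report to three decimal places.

Power ≈ 0.310

δ = d·√n = 0.66 × √7 = 1.7462 (unchanged). New critical value: z_{0.0125} = 2.241.
Revised power = P(Z > 2.241 − δ) = Φ(-0.495) = 0.3102.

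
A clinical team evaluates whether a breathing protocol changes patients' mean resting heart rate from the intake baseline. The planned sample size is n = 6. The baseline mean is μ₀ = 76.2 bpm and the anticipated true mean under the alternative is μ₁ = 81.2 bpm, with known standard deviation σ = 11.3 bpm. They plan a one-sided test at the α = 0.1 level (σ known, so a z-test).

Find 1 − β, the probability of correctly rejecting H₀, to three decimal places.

Power ≈ 0.422

Standardized effect: d = |μ₁ − μ₀| / σ = |81.2 − 76.2| / 11.3 = 0.4425
Noncentrality parameter: δ = d·√n = 0.4425 × √6 = 1.0838
Critical value for a one-sided test at α = 0.1: z_α = 1.282.
Power = P(Z > 1.282 − δ) = Φ(-0.198) = 0.4216.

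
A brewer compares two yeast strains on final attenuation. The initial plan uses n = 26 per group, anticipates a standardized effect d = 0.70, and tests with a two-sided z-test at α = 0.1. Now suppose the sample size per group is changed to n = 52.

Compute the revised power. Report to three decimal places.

With n = 52 per group: δ = d·√(n/2) = 0.70 × √(52/2) = 3.5693. Critical value z_{0.05} = 1.645.
Revised power = Φ(δ − 1.645) + Φ(−δ − 1.645) = Φ(1.924) + Φ(-5.214) = 0.9729 + 0.0000 = 0.9729.

Power ≈ 0.973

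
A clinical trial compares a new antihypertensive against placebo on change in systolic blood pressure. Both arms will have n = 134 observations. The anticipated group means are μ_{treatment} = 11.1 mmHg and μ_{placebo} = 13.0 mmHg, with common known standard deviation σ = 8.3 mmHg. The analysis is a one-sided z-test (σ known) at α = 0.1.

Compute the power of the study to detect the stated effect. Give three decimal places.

Standardized effect: d = |μ_{treatment} − μ_{placebo}| / σ = |11.1 − 13.0| / 8.3 = 0.2289
Noncentrality parameter: δ = d·√(n/2) = 0.2289 × √(134/2) = 1.8738
One-sided α = 0.1 → critical value z_{0.1} = 1.282.
Power = P(Z > 1.282 − δ) = Φ(0.592) = 0.7231.

Power ≈ 0.723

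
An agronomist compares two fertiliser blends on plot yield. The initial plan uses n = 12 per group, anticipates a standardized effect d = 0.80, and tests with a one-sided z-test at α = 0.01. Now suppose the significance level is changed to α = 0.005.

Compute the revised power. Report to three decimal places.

Power ≈ 0.269

δ = d·√(n/2) = 0.80 × √(12/2) = 1.9596 (unchanged). New critical value: z_{0.005} = 2.576.
Revised power = Φ(δ − 2.576) = Φ(-0.616) = 0.2689.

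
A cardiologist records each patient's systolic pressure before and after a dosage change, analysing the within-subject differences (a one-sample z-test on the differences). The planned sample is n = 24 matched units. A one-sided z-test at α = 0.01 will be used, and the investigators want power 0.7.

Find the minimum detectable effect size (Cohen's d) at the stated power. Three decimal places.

d ≈ 0.582

Required noncentrality: δ = z_{0.01} + z_{0.30} = 2.326 + 0.524 = 2.851.
δ = d·√n ⇒ d = δ/√n = 2.851/√24 = 0.5819.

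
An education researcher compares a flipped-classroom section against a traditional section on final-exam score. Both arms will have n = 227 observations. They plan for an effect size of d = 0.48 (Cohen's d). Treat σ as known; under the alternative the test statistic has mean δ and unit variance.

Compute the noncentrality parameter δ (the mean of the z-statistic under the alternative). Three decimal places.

δ ≈ 5.114

δ = d·√(n/2) = 0.48 × √(227/2) = 5.1137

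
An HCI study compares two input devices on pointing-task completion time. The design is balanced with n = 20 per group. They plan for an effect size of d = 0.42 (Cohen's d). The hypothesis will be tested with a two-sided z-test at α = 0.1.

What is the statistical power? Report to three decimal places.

Power ≈ 0.377

Noncentrality parameter: δ = d·√(n/2) = 0.42 × √(20/2) = 1.3282
Two-sided α = 0.1 → critical value z_{0.05} = 1.645.
Power = Φ(δ − 1.645) + Φ(−δ − 1.645) = Φ(-0.317) + Φ(-2.973) = 0.3757 + 0.0015 = 0.3772.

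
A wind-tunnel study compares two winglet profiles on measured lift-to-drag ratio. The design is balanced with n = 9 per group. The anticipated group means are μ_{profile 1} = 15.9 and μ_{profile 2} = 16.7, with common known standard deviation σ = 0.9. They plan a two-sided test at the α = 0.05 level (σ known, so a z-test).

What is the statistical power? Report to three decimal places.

Power ≈ 0.470

Standardized effect: d = |μ_{profile 1} − μ_{profile 2}| / σ = |15.9 − 16.7| / 0.9 = 0.8889
Noncentrality parameter: δ = d·√(n/2) = 0.8889 × √(9/2) = 1.8856
Critical value for a two-sided test at α = 0.05: z_{α/2} = 1.960.
Power = Φ(δ − 1.960) + Φ(−δ − 1.960) = Φ(-0.074) + Φ(-3.846) = 0.4704 + 0.0001 = 0.4704.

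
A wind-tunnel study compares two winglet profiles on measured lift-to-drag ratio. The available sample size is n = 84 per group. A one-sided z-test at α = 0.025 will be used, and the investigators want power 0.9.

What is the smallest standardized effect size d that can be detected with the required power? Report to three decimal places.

Need Φ(δ − 1.960) = 0.9, so δ = 1.960 + 1.282 = 3.242.
δ = d·√(n/2) ⇒ d = δ/√(n/2) = 3.242/√(84/2) = 0.5002.

d ≈ 0.500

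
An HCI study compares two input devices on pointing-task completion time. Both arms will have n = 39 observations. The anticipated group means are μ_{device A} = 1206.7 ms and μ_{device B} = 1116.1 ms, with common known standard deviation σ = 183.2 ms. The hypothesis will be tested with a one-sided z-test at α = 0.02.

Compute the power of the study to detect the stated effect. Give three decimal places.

Standardized effect: d = |μ_{device A} − μ_{device B}| / σ = |1206.7 − 1116.1| / 183.2 = 0.4945
Noncentrality parameter: δ = d·√(n/2) = 0.4945 × √(39/2) = 2.1838
Critical value for a one-sided test at α = 0.02: z_α = 2.054.
Power = Φ(δ − 2.054) = Φ(0.130) = 0.5518.

Power ≈ 0.552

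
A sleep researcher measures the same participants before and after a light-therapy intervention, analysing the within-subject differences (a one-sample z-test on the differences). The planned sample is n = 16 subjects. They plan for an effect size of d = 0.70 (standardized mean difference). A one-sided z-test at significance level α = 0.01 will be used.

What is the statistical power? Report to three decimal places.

Power ≈ 0.682

Noncentrality parameter: δ = d·√n = 0.70 × √16 = 2.8000
One-sided α = 0.01 → critical value z_{0.01} = 2.326.
Power = P(Z > 2.326 − δ) = Φ(0.474) = 0.6821.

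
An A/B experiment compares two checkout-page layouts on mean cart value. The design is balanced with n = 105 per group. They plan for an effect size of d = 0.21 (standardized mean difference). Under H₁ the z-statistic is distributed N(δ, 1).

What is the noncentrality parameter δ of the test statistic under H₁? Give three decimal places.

δ ≈ 1.522

δ = d·√(n/2) = 0.21 × √(105/2) = 1.5216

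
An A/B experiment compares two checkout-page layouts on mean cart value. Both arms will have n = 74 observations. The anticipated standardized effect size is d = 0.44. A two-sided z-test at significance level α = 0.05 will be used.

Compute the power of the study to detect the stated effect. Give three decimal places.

Noncentrality parameter: δ = d·√(n/2) = 0.44 × √(74/2) = 2.6764
Critical value for a two-sided test at α = 0.05: z_{α/2} = 1.960.
Power = Φ(δ − 1.960) + Φ(−δ − 1.960) = Φ(0.716) + Φ(-4.636) = 0.7631 + 0.0000 = 0.7631.

Power ≈ 0.763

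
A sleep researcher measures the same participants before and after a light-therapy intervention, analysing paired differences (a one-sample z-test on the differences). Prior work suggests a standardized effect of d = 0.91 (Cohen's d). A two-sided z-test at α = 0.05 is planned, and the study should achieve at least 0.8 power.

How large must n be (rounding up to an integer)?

Set Φ(δ − 1.960) = 0.8; then δ − 1.960 = Φ⁻¹(0.8) = 0.842, giving δ = 2.802.
(The Φ(−δ − z_{α/2}) term is vanishingly small for δ > 0 and is dropped in the standard sample-size formula.)
δ = d·√n ⇒ n = (δ/d)² = (2.802 / 0.91)² = 9.48.
Rounding up, n = 10.

n = 10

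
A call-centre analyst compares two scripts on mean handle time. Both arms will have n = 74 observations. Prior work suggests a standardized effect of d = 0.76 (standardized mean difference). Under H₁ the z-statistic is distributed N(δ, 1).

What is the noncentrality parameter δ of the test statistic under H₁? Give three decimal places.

The noncentrality parameter scales effect size by the design's sample-size factor: δ = d·√(n/2) = 0.76 × √(74/2) = 4.6229

δ ≈ 4.623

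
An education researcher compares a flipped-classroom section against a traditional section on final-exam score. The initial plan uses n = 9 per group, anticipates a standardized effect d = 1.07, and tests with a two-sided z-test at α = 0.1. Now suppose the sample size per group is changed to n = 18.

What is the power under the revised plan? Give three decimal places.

With n = 18 per group: δ = d·√(n/2) = 1.07 × √(18/2) = 3.2100. Critical value z_{0.05} = 1.645.
Revised power = Φ(δ − 1.645) + Φ(−δ − 1.645) = Φ(1.565) + Φ(-4.855) = 0.9412 + 0.0000 = 0.9412.

Power ≈ 0.941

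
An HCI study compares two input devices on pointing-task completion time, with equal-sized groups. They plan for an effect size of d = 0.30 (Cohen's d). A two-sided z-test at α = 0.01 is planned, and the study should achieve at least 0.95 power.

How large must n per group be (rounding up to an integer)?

n = 396 per group

For power 0.95 need Φ(δ − z_{0.005}) = 0.95, so δ = z_{0.005} + z_{0.05} = 2.576 + 1.645 = 4.221.
(For δ > 0 the lower-tail rejection region contributes negligibly to power, so the one-term inversion is standard.)
δ = d·√(n/2) ⇒ n = 2(δ/d)² = 2 × (4.221 / 0.30)² = 395.87.
Rounding up, n = 396 per group.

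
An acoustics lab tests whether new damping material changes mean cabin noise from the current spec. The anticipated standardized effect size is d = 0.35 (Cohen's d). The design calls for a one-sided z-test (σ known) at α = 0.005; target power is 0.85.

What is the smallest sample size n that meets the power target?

n = 107

For power 0.85 need Φ(δ − z_{0.005}) = 0.85, so δ = z_{0.005} + z_{0.15} = 2.576 + 1.036 = 3.612.
δ = d·√n ⇒ n = (δ/d)² = (3.612 / 0.35)² = 106.52.
Round up to the next whole unit.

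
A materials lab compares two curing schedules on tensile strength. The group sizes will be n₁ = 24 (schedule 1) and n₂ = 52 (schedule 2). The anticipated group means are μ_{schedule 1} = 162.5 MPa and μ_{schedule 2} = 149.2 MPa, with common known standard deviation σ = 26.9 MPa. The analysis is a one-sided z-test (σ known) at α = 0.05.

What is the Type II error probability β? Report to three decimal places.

Standardized effect: d = |μ_{schedule 1} − μ_{schedule 2}| / σ = |162.5 − 149.2| / 26.9 = 0.4944
Noncentrality parameter: δ = d / √(1/n₁ + 1/n₂) = 0.4944 / √(1/24 + 1/52) = 2.0035
Critical value for a one-sided test at α = 0.05: z_α = 1.645.
Power = Φ(δ − 1.645) = Φ(0.359) = 0.6401.
Type II error: β = 1 − power = 1 − 0.6401 = 0.3599.

β ≈ 0.360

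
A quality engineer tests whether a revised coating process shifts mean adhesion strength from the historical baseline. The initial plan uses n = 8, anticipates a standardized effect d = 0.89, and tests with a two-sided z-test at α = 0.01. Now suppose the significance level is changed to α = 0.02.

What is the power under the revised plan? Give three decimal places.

Power ≈ 0.576

δ = d·√n = 0.89 × √8 = 2.5173 (unchanged). New critical value: z_{0.01} = 2.326.
Revised power = Φ(δ − 2.326) + Φ(−δ − 2.326) = Φ(0.191) + Φ(-4.844) = 0.5757 + 0.0000 = 0.5757.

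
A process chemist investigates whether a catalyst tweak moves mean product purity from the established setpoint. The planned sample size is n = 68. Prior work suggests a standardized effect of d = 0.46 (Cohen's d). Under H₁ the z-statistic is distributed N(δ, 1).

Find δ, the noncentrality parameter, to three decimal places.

δ ≈ 3.793

The noncentrality parameter scales effect size by the design's sample-size factor: δ = d·√n = 0.46 × √68 = 3.7933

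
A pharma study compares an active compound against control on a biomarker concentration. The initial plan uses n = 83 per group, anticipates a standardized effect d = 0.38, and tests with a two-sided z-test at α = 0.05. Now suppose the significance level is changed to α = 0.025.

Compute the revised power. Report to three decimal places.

Power ≈ 0.582

δ = d·√(n/2) = 0.38 × √(83/2) = 2.4480 (unchanged). New critical value: z_{0.0125} = 2.241.
Revised power = Φ(δ − 2.241) + Φ(−δ − 2.241) = Φ(0.207) + Φ(-4.689) = 0.5818 + 0.0000 = 0.5818.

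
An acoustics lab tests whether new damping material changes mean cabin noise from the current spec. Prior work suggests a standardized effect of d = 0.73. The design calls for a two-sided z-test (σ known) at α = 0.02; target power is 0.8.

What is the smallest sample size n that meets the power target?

n = 19

Set Φ(δ − 2.326) = 0.8; then δ − 2.326 = Φ⁻¹(0.8) = 0.842, giving δ = 3.168.
(For δ > 0 the lower-tail rejection region contributes negligibly to power, so the one-term inversion is standard.)
δ = d·√n ⇒ n = (δ/d)² = (3.168 / 0.73)² = 18.83.
Rounding up, n = 19.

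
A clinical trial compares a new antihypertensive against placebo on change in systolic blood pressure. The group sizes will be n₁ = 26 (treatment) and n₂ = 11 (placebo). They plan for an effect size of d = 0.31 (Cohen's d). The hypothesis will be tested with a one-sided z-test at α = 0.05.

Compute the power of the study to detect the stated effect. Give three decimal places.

Noncentrality parameter: δ = d / √(1/n₁ + 1/n₂) = 0.31 / √(1/26 + 1/11) = 0.8619
One-sided α = 0.05 → critical value z_{0.05} = 1.645.
Power = P(Z > 1.645 − δ) = Φ(-0.783) = 0.2168.

Power ≈ 0.217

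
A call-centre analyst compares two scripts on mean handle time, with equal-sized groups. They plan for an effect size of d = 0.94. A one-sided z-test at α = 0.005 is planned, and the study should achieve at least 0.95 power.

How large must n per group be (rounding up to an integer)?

For power 0.95 need Φ(δ − z_{0.005}) = 0.95, so δ = z_{0.005} + z_{0.05} = 2.576 + 1.645 = 4.221.
δ = d·√(n/2) ⇒ n = 2(δ/d)² = 2 × (4.221 / 0.94)² = 40.32.
Rounding up, n = 41 per group.

n = 41 per group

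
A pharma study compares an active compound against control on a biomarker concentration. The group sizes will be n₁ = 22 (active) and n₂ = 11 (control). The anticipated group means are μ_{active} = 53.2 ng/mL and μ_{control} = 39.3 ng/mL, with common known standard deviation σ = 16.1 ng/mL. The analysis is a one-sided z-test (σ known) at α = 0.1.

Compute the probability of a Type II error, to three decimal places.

Standardized effect: d = |μ_{active} − μ_{control}| / σ = |53.2 − 39.3| / 16.1 = 0.8634
Noncentrality parameter: δ = d / √(1/n₁ + 1/n₂) = 0.8634 / √(1/22 + 1/11) = 2.3380
One-sided α = 0.1 → critical value z_{0.1} = 1.282.
Power = P(Z > 1.282 − δ) = Φ(1.056) = 0.8546.
Type II error: β = 1 − power = 1 − 0.8546 = 0.1454.

β ≈ 0.145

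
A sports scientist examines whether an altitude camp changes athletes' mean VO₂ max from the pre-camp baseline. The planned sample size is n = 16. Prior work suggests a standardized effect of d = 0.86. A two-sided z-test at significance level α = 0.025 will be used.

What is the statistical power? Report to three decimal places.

Noncentrality parameter: δ = d·√n = 0.86 × √16 = 3.4400
Critical value for a two-sided test at α = 0.025: z_{α/2} = 2.241.
Power = Φ(δ − 2.241) + Φ(−δ − 2.241) = Φ(1.199) + Φ(-5.681) = 0.8847 + 0.0000 = 0.8847.

Power ≈ 0.885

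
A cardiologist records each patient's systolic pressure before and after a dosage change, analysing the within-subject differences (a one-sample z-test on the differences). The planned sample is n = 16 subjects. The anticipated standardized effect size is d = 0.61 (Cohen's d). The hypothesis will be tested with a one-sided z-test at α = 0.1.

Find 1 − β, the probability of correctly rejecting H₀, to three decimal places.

Noncentrality parameter: δ = d·√n = 0.61 × √16 = 2.4400
One-sided α = 0.1 → critical value z_{0.1} = 1.282.
Power = P(Z > 1.282 − δ) = Φ(1.158) = 0.8767.

Power ≈ 0.877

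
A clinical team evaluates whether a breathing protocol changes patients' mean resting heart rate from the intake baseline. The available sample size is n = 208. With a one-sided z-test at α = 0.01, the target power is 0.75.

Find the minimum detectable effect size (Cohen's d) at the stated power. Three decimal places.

d ≈ 0.208

Need Φ(δ − 2.326) = 0.75, so δ = 2.326 + 0.674 = 3.001.
δ = d·√n ⇒ d = δ/√n = 3.001/√208 = 0.2081.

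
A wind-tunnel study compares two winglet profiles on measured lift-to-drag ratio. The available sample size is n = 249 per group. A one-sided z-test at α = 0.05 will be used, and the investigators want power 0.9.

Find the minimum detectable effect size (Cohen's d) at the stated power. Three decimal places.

d ≈ 0.262

Need Φ(δ − 1.645) = 0.9, so δ = 1.645 + 1.282 = 2.926.
δ = d·√(n/2) ⇒ d = δ/√(n/2) = 2.926/√(249/2) = 0.2623.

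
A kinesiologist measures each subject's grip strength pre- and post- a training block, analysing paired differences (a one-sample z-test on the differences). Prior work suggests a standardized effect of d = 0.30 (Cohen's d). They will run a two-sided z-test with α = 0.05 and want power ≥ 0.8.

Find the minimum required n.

For power 0.8 need Φ(δ − z_{0.025}) = 0.8, so δ = z_{0.025} + z_{0.20} = 1.960 + 0.842 = 2.802.
(For δ > 0 the lower-tail rejection region contributes negligibly to power, so the one-term inversion is standard.)
δ = d·√n ⇒ n = (δ/d)² = (2.802 / 0.30)² = 87.21.
Round up to the next whole unit.

n = 88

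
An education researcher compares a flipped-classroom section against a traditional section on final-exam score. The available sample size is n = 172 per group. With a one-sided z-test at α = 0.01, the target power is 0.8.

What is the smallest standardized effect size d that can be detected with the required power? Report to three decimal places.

d ≈ 0.342

Need Φ(δ − 2.326) = 0.8, so δ = 2.326 + 0.842 = 3.168.
δ = d·√(n/2) ⇒ d = δ/√(n/2) = 3.168/√(172/2) = 0.3416.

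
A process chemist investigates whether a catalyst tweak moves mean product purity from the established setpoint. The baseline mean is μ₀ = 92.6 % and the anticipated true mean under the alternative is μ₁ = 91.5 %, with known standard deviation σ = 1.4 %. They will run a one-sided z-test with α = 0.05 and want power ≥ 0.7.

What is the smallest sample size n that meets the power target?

n = 8

Standardized effect: d = |μ₁ − μ₀| / σ = |91.5 − 92.6| / 1.4 = 0.7857
Set Φ(δ − 1.645) = 0.7; then δ − 1.645 = Φ⁻¹(0.7) = 0.524, giving δ = 2.169.
δ = d·√n ⇒ n = (δ/d)² = (2.169 / 0.7857)² = 7.62.
Round up to the next whole unit.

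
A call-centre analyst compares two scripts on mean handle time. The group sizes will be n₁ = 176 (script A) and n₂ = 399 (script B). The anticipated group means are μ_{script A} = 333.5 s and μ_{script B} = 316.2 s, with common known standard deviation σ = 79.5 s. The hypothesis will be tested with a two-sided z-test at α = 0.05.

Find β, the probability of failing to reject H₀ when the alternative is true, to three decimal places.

β ≈ 0.328

Standardized effect: d = |μ_{script A} − μ_{script B}| / σ = |333.5 − 316.2| / 79.5 = 0.2176
Noncentrality parameter: δ = d / √(1/n₁ + 1/n₂) = 0.2176 / √(1/176 + 1/399) = 2.4048
Critical value for a two-sided test at α = 0.05: z_{α/2} = 1.960.
Power = Φ(δ − 1.960) + Φ(−δ − 1.960) = Φ(0.445) + Φ(-4.365) = 0.6718 + 0.0000 = 0.6718.
Type II error: β = 1 − power = 1 − 0.6718 = 0.3282.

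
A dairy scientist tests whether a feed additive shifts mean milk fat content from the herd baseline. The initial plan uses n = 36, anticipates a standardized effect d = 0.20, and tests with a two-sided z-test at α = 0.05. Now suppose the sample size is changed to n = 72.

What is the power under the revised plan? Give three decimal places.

With n = 72: δ = d·√n = 0.20 × √72 = 1.6971. Critical value z_{0.025} = 1.960.
Revised power = Φ(δ − 1.960) + Φ(−δ − 1.960) = Φ(-0.263) + Φ(-3.657) = 0.3963 + 0.0001 = 0.3964.

Power ≈ 0.396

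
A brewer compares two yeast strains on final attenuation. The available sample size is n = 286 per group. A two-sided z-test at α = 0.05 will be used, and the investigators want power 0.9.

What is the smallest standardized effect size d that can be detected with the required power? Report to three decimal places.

Need Φ(δ − 1.960) = 0.9, so δ = 1.960 + 1.282 = 3.242.
(Lower-tail contribution to power is negligible for δ > 0.)
δ = d·√(n/2) ⇒ d = δ/√(n/2) = 3.242/√(286/2) = 0.2711.

d ≈ 0.271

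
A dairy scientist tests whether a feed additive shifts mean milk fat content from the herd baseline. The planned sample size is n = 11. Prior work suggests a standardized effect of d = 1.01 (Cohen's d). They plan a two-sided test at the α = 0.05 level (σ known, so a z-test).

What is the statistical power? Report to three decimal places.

Power ≈ 0.918

Noncentrality parameter: δ = d·√n = 1.01 × √11 = 3.3498
Two-sided α = 0.05 → critical value z_{0.025} = 1.960.
Power = Φ(δ − 1.960) + Φ(−δ − 1.960) = Φ(1.390) + Φ(-5.310) = 0.9177 + 0.0000 = 0.9177.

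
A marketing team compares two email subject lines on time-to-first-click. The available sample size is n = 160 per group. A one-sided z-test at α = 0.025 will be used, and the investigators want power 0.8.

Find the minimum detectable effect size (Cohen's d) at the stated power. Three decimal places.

d ≈ 0.313

Need Φ(δ − 1.960) = 0.8, so δ = 1.960 + 0.842 = 2.802.
δ = d·√(n/2) ⇒ d = δ/√(n/2) = 2.802/√(160/2) = 0.3132.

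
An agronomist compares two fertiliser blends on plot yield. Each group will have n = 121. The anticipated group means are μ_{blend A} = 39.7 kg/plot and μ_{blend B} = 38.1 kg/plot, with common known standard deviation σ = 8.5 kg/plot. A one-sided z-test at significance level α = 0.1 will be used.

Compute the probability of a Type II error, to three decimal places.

β ≈ 0.428

Standardized effect: d = |μ_{blend A} − μ_{blend B}| / σ = |39.7 − 38.1| / 8.5 = 0.1882
Noncentrality parameter: λ = d·√(n/2) = 0.1882 × √(121/2) = 1.4641
One-sided α = 0.1 → critical value z_{0.1} = 1.282.
Power = Φ(λ − 1.282) = Φ(0.183) = 0.5724.
Type II error: β = 1 − power = 1 − 0.5724 = 0.4276.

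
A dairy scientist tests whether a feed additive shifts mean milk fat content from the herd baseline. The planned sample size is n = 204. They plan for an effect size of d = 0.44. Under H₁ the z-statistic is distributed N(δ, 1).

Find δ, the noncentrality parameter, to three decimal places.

δ ≈ 6.284

δ = d·√n = 0.44 × √204 = 6.2845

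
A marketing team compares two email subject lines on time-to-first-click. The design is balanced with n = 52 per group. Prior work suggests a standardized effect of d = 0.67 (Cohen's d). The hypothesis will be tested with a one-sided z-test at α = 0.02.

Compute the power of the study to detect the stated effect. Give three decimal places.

Power ≈ 0.913

Noncentrality parameter: δ = d·√(n/2) = 0.67 × √(52/2) = 3.4163
One-sided α = 0.02 → critical value z_{0.02} = 2.054.
Power = Φ(δ − 2.054) = Φ(1.363) = 0.9135.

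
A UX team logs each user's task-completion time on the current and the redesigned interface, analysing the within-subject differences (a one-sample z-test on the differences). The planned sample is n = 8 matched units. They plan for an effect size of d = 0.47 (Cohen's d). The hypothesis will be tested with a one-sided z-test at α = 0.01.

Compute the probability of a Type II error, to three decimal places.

β ≈ 0.841

Noncentrality parameter: δ = d·√n = 0.47 × √8 = 1.3294
Critical value for a one-sided test at α = 0.01: z_α = 2.326.
Power = P(Z > 2.326 − δ) = Φ(-0.997) = 0.1594.
Type II error: β = 1 − power = 1 − 0.1594 = 0.8406.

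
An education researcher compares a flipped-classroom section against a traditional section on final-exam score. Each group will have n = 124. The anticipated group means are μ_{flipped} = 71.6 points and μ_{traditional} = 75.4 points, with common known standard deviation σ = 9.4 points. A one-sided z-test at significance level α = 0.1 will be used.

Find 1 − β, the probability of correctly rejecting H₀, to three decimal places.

Standardized effect: d = |μ_{flipped} − μ_{traditional}| / σ = |71.6 − 75.4| / 9.4 = 0.4043
Noncentrality parameter: δ = d·√(n/2) = 0.4043 × √(124/2) = 3.1831
One-sided α = 0.1 → critical value z_{0.1} = 1.282.
Power = P(Z > 1.282 − δ) = Φ(1.902) = 0.9714.

Power ≈ 0.971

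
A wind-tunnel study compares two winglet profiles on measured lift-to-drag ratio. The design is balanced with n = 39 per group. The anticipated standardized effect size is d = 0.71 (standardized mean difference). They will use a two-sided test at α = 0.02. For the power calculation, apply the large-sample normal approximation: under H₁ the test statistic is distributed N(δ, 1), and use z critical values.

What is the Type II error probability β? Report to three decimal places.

Noncentrality parameter: δ = d·√(n/2) = 0.71 × √(39/2) = 3.1353
Two-sided α = 0.02 → critical value z_{0.01} = 2.326.
Power = Φ(δ − 2.326) + Φ(−δ − 2.326) = Φ(0.809) + Φ(-5.462) = 0.7907 + 0.0000 = 0.7907.
Type II error: β = 1 − power = 1 − 0.7907 = 0.2093.

β ≈ 0.209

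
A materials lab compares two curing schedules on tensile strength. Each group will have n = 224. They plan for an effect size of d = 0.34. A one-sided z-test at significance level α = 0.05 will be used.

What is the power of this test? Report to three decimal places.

Noncentrality parameter: δ = d·√(n/2) = 0.34 × √(224/2) = 3.5982
One-sided α = 0.05 → critical value z_{0.05} = 1.645.
Power = Φ(δ − 1.645) = Φ(1.953) = 0.9746.

Power ≈ 0.975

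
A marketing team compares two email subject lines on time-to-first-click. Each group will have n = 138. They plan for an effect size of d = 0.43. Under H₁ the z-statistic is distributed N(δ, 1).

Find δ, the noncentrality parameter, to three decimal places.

δ ≈ 3.572

The noncentrality parameter scales effect size by the design's sample-size factor: δ = d·√(n/2) = 0.43 × √(138/2) = 3.5718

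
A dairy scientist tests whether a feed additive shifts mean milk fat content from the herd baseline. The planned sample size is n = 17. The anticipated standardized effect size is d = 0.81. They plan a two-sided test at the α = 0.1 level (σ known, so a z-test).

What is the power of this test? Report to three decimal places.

Noncentrality parameter: δ = d·√n = 0.81 × √17 = 3.3397
Critical value for a two-sided test at α = 0.1: z_{α/2} = 1.645.
Power = Φ(δ − 1.645) + Φ(−δ − 1.645) = Φ(1.695) + Φ(-4.985) = 0.9549 + 0.0000 = 0.9549.

Power ≈ 0.955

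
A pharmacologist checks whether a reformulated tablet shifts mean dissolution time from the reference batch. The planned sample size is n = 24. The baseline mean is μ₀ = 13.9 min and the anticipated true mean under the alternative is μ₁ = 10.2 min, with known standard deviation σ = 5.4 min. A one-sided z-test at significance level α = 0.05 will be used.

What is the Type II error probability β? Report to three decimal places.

β ≈ 0.043

Standardized effect: d = |μ₁ − μ₀| / σ = |10.2 − 13.9| / 5.4 = 0.6852
Noncentrality parameter: δ = d·√n = 0.6852 × √24 = 3.3567
One-sided α = 0.05 → critical value z_{0.05} = 1.645.
Power = P(Z > 1.645 − δ) = Φ(1.712) = 0.9565.
Type II error: β = 1 − power = 1 − 0.9565 = 0.0435.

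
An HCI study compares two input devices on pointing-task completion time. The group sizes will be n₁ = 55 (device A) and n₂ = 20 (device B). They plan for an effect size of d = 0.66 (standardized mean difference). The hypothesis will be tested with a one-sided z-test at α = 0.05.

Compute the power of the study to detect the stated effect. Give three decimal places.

Noncentrality parameter: δ = d / √(1/n₁ + 1/n₂) = 0.66 / √(1/55 + 1/20) = 2.5276
Critical value for a one-sided test at α = 0.05: z_α = 1.645.
Power = P(Z > 1.645 − δ) = Φ(0.883) = 0.8113.

Power ≈ 0.811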